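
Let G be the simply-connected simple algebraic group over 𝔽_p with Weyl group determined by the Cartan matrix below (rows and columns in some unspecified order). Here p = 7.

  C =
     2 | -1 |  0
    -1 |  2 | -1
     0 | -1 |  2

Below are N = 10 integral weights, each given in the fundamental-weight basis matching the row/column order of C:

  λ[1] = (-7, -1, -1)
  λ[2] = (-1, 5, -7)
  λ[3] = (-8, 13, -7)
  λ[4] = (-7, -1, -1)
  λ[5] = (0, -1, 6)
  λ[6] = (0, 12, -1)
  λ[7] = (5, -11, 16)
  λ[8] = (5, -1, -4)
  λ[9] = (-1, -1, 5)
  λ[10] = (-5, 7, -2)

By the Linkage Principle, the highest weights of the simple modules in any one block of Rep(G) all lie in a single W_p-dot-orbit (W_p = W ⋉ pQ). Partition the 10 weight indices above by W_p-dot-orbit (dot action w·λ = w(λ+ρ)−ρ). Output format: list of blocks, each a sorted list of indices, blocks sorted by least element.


Root system A_3: the 3×3 matrix C matches after relabeling.

Ā_7 reps of the 10 weights (A_3, coords as presented):

  [1] (0, 0, 6);  [2] (0, 0, 6);  [3] (0, 0, 1);  [4] (0, 0, 6);  [5] (0, 0, 6);  [6] (0, 0, 1);  [7] (3, 3, 0);  [8] (3, 3, 0);  [9] (0, 0, 6);  [10] (3, 3, 0)

These 10 weights hit 3 W_7-dot-orbits; sizes (5, 2, 3):

[[1, 2, 4, 5, 9], [3, 6], [7, 8, 10]]


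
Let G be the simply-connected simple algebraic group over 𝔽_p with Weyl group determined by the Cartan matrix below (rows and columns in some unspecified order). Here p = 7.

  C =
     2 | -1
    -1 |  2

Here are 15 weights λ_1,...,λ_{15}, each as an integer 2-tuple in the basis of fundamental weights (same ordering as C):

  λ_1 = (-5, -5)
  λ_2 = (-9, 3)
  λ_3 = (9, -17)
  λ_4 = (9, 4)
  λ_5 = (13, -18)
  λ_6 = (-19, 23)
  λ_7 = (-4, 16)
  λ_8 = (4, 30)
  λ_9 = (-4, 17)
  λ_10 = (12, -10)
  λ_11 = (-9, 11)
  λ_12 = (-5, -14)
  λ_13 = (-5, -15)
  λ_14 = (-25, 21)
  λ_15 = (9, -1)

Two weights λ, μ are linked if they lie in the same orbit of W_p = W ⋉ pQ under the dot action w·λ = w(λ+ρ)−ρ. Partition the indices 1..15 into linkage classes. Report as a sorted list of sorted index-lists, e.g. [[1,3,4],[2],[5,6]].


Dynkin diagram of C (from the 2 off-diagonal −1 entries): A_2.

W_7-reps of the 15 weights in Ā_7 (same 2-coord order as C):

  λ_1 → (3, 3)
  λ_2 → (3, 3)
  λ_3 → (1, 2)
  λ_4 → (1, 2)
  λ_5 → (4, 3)
  λ_6 → (3, 3)
  λ_7 → (4, 3)
  λ_8 → (2, 1)
  λ_9 → (3, 3)
  λ_10 → (2, 1)
  λ_11 → (2, 1)
  λ_12 → (3, 3)
  λ_13 → (4, 3)
  λ_14 → (1, 2)
  λ_15 → (4, 3)

The 15 indices split into 4 linkage classes (same alcove rep ⇔ same W_7-dot-orbit):

[[1, 2, 6, 9, 12], [3, 4, 14], [5, 7, 13, 15], [8, 10, 11]]


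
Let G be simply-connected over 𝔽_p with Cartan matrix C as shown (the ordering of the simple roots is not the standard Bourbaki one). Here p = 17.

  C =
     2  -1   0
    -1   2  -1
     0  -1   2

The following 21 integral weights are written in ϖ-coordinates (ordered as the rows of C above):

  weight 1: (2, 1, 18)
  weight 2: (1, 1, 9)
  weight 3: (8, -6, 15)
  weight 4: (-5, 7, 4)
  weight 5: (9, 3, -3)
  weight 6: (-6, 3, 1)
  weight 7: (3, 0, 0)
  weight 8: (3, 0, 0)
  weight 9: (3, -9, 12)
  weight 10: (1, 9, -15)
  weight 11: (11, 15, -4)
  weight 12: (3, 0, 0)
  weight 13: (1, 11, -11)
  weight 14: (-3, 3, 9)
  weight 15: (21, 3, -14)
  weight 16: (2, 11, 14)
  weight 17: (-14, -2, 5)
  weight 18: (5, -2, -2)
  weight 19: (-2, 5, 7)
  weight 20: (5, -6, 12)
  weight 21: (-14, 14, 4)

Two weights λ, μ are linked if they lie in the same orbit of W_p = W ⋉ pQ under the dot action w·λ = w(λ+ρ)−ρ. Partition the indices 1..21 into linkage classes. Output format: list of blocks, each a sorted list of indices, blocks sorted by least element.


Root system A_3: the 3×3 matrix C matches after relabeling.

Each λ_j+ρ reduced to Ā_17; 3-tuples below use C's row order:

  λ_1+ρ ↦ (2, 2, 10)
  λ_2+ρ ↦ (2, 2, 10)
  λ_3+ρ ↦ (1, 5, 8)
  λ_4+ρ ↦ (4, 4, 5)
  λ_5+ρ ↦ (10, 2, 2)
  λ_6+ρ ↦ (4, 1, 1)
  λ_7+ρ ↦ (4, 1, 1)
  λ_8+ρ ↦ (4, 1, 1)
  λ_9+ρ ↦ (4, 4, 5)
  λ_10+ρ ↦ (2, 2, 10)
  λ_11+ρ ↦ (1, 5, 8)
  λ_12+ρ ↦ (4, 1, 1)
  λ_13+ρ ↦ (2, 2, 10)
  λ_14+ρ ↦ (2, 2, 10)
  λ_15+ρ ↦ (4, 4, 5)
  λ_16+ρ ↦ (10, 2, 2)
  λ_17+ρ ↦ (1, 5, 8)
  λ_18+ρ ↦ (4, 1, 1)
  λ_19+ρ ↦ (1, 5, 8)
  λ_20+ρ ↦ (1, 5, 8)
  λ_21+ρ ↦ (10, 2, 2)

Partition of {1..21} into 5 W_17-dot-orbits:

[[1, 2, 10, 13, 14], [3, 11, 17, 19, 20], [4, 9, 15], [5, 16, 21], [6, 7, 8, 12, 18]]


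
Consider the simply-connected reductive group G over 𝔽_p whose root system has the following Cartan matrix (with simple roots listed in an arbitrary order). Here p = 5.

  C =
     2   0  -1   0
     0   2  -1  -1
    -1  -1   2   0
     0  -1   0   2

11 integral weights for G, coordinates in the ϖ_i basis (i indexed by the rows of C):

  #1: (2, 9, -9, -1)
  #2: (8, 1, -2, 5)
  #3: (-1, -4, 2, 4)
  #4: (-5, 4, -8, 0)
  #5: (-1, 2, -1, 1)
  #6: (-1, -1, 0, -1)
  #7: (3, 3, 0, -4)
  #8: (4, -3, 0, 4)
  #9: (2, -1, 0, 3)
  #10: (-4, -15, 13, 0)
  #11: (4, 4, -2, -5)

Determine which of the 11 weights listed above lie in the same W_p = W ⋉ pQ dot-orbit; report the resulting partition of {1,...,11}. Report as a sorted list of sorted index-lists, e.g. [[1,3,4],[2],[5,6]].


C ↔ A_4 under row/col permutation; |W(A_4)| = 120.

λ_j+ρ reflected into Ā_5 (⟨·,θ^∨⟩≤5); 4-tuples as given:

  [1] (0, 3, 0, 2) · [2] (2, 1, 1, 0) · [3] (0, 3, 0, 2) · [4] (0, 0, 1, 1) · [5] (0, 3, 0, 2) · [6] (0, 0, 1, 0) · [7] (0, 0, 1, 1) · [8] (0, 0, 1, 1) · [9] (0, 0, 1, 1) · [10] (2, 1, 1, 0) · [11] (0, 0, 1, 0)

The 11 indices split into 4 linkage classes (same alcove rep ⇔ same W_5-dot-orbit):

[[1, 3, 5], [2, 10], [4, 7, 8, 9], [6, 11]]


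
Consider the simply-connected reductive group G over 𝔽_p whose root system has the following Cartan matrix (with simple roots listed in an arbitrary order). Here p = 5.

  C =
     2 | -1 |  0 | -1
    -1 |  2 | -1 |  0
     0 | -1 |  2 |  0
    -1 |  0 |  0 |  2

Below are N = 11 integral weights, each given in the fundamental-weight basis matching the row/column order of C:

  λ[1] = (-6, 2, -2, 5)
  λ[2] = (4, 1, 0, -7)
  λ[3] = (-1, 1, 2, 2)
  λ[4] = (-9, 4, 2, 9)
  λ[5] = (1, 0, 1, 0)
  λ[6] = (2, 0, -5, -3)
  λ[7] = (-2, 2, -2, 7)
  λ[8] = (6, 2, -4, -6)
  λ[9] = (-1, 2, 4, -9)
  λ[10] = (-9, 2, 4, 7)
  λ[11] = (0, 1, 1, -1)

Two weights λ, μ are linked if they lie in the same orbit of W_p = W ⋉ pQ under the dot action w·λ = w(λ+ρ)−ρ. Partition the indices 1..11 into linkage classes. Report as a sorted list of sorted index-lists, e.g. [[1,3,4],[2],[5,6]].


Type A_4, rank 4, |W|=120; reorder rows/cols to standard.

Each λ_j+ρ reduced to Ā_5; 4-tuples below use C's row order:

  1: (2, 1, 1, 0);  2: (0, 1, 1, 2);  3: (0, 2, 0, 0);  4: (0, 2, 0, 0);  5: (2, 1, 1, 0);  6: (2, 1, 1, 0);  7: (2, 1, 1, 0);  8: (0, 2, 0, 0);  9: (0, 2, 0, 0);  10: (0, 2, 0, 0);  11: (1, 2, 2, 0)

Grouping the 11 weights by Ā_5-representative: 4 linkage classes.

[[1, 5, 6, 7], [2], [3, 4, 8, 9, 10], [11]]


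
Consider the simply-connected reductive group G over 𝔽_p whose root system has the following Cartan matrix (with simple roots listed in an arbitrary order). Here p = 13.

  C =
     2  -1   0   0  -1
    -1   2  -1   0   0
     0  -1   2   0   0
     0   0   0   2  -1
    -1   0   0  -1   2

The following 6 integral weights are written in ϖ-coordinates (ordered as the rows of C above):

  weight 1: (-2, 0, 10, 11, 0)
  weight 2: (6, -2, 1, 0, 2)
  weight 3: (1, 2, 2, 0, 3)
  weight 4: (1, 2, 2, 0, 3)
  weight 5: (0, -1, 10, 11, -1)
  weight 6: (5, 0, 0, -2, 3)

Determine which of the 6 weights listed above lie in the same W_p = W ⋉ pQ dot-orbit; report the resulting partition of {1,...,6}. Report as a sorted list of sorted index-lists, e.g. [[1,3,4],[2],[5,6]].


Root system A_5: the 5×5 matrix C matches after relabeling.

Each λ_j+ρ reduced to Ā_13; 5-tuples below use C's row order:

  λ_1 → (1, 0, 0, 1, 0) · λ_2 → (6, 1, 1, 1, 3) · λ_3 → (2, 3, 3, 1, 4) · λ_4 → (2, 3, 3, 1, 4) · λ_5 → (1, 0, 0, 1, 0) · λ_6 → (6, 1, 1, 1, 3)

Partition of {1..6} into 3 W_13-dot-orbits:

[[1, 5], [2, 6], [3, 4]]


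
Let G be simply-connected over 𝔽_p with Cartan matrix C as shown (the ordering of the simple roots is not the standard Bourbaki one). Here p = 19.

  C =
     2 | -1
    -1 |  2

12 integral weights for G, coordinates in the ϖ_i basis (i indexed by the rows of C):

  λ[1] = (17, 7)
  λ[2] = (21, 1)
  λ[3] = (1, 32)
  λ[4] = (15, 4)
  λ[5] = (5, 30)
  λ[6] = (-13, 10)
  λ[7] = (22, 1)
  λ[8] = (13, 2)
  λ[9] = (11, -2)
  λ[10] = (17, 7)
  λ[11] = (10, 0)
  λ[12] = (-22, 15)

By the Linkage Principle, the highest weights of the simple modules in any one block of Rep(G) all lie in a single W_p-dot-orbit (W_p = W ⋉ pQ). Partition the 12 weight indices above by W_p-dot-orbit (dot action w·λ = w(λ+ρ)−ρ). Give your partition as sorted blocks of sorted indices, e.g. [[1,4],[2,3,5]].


C ↔ A_2 under row/col permutation; |W(A_2)| = 6.

λ_j+ρ reflected into Ā_19 (⟨·,θ^∨⟩≤19); 2-tuples as given:

    λ_1 → (11, 1)
    λ_2 → (14, 3)
    λ_3 → (14, 3)
    λ_4 → (14, 3)
    λ_5 → (12, 1)
    λ_6 → (11, 1)
    λ_7 → (13, 4)
    λ_8 → (14, 3)
    λ_9 → (11, 1)
    λ_10 → (11, 1)
    λ_11 → (11, 1)
    λ_12 → (14, 3)

These 12 weights hit 4 W_19-dot-orbits; sizes (5, 5, 1, 1):

[[1, 6, 9, 10, 11], [2, 3, 4, 8, 12], [5], [7]]


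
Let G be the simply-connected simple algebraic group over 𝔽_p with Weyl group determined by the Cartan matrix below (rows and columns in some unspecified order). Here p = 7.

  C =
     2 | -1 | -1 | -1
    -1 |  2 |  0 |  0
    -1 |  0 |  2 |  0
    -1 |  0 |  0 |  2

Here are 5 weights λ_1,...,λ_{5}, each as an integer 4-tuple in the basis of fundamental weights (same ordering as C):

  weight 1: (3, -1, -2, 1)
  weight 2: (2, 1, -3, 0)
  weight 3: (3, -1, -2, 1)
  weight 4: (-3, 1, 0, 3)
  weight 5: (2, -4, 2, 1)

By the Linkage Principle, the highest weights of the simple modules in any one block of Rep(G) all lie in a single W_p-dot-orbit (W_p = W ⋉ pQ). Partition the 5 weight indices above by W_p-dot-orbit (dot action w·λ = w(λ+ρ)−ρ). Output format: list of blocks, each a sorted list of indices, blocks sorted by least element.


Dynkin diagram of C (from the 6 off-diagonal −1 entries): D_4.

Folding the 5 weights λ_j+ρ into Ā_7 (reps in the given 4-coord order):

  1: (1, 0, 1, 2);  2: (1, 2, 2, 1);  3: (1, 0, 1, 2);  4: (1, 0, 1, 2);  5: (1, 2, 2, 1)

2 distinct reps among the 5 weights ⇒ 2 W_7-linkage classes:

[[1, 3, 4], [2, 5]]


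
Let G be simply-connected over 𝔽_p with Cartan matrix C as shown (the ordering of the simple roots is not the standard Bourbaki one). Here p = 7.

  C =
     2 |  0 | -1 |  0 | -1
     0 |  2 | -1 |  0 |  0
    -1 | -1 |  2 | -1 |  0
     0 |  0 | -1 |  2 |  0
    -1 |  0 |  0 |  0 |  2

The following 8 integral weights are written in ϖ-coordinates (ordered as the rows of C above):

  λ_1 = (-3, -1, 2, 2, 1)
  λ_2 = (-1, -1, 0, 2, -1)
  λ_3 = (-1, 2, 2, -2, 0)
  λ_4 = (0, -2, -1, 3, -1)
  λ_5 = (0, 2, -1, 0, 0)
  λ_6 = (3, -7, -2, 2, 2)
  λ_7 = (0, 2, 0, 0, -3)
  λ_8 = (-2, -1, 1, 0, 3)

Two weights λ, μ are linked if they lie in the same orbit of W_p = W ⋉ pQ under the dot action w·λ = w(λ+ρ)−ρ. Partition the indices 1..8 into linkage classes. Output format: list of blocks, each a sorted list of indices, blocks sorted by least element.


Type D_5, rank 5, |W|=1920; reorder rows/cols to standard.

Each λ_j+ρ reduced to Ā_7; 5-tuples below use C's row order:

    λ_1 → (0, 0, 1, 3, 0)
    λ_2 → (0, 0, 1, 3, 0)
    λ_3 → (1, 3, 0, 1, 1)
    λ_4 → (0, 0, 1, 3, 0)
    λ_5 → (1, 3, 0, 1, 1)
    λ_6 → (0, 0, 1, 3, 0)
    λ_7 → (1, 3, 0, 1, 1)
    λ_8 → (0, 0, 1, 1, 3)

3 distinct reps among the 8 weights ⇒ 3 W_7-linkage classes:

[[1, 2, 4, 6], [3, 5, 7], [8]]


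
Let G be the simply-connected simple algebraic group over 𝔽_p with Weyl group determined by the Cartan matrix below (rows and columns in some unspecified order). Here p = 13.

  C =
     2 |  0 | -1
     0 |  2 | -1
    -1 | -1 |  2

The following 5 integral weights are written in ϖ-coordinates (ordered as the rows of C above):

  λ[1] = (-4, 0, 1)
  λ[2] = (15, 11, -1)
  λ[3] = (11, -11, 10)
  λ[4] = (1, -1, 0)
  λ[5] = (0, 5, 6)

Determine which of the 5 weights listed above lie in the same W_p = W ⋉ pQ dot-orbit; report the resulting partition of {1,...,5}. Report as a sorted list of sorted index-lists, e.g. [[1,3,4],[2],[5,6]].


A_3 Cartan matrix, 3 simple roots permuted; ρ=(1,1,1).

Folding the 5 weights λ_j+ρ into Ā_13 (reps in the given 3-coord order):

  λ_1+ρ ↦ (2, 0, 1)
  λ_2+ρ ↦ (2, 0, 1)
  λ_3+ρ ↦ (2, 0, 1)
  λ_4+ρ ↦ (2, 0, 1)
  λ_5+ρ ↦ (0, 5, 7)

Linkage partition of the 5 weights (2 classes, p=13):

[[1, 2, 3, 4], [5]]


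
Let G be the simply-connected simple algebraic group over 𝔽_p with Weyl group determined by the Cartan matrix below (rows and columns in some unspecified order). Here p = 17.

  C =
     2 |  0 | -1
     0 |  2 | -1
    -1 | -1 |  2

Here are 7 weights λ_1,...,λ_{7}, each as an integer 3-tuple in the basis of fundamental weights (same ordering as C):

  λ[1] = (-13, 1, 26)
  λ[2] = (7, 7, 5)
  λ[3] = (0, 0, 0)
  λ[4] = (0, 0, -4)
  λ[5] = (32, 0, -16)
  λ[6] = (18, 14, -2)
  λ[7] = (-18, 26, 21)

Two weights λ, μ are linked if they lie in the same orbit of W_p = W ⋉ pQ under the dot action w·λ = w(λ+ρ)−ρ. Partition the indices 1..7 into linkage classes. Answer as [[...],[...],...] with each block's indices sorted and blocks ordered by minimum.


A_3 Cartan matrix, 3 simple roots permuted; ρ=(1,1,1).

Each λ_j+ρ reduced to Ā_17; 3-tuples below use C's row order:

  λ_1+ρ ↦ (0, 10, 5);  λ_2+ρ ↦ (3, 3, 6);  λ_3+ρ ↦ (1, 1, 1);  λ_4+ρ ↦ (1, 1, 1);  λ_5+ρ ↦ (1, 1, 1);  λ_6+ρ ↦ (1, 1, 1);  λ_7+ρ ↦ (0, 10, 5)

Linkage partition of the 7 weights (3 classes, p=17):

[[1, 7], [2], [3, 4, 5, 6]]


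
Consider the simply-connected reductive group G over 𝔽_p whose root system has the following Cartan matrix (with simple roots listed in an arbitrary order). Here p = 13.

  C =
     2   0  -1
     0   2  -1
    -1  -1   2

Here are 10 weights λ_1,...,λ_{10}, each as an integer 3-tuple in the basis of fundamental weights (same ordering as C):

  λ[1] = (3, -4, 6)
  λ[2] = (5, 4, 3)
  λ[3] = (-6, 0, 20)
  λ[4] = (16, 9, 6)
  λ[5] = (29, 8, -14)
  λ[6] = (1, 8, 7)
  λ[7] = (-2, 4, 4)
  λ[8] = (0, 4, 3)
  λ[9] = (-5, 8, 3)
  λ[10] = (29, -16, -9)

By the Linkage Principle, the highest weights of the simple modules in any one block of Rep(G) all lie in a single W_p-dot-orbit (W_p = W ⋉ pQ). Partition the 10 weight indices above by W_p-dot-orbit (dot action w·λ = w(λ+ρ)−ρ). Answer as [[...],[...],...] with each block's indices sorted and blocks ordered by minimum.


Type A_3, rank 3, |W|=24; reorder rows/cols to standard.

W_13-reps of the 10 weights in Ā_13 (same 3-coord order as C):

  λ_1+ρ ↦ (4, 3, 4);  λ_2+ρ ↦ (4, 3, 4);  λ_3+ρ ↦ (1, 5, 4);  λ_4+ρ ↦ (4, 3, 4);  λ_5+ρ ↦ (4, 9, 0);  λ_6+ρ ↦ (4, 3, 4);  λ_7+ρ ↦ (1, 5, 4);  λ_8+ρ ↦ (1, 5, 4);  λ_9+ρ ↦ (4, 9, 0);  λ_10+ρ ↦ (4, 3, 4)

These 10 weights hit 3 W_13-dot-orbits; sizes (5, 3, 2):

[[1, 2, 4, 6, 10], [3, 7, 8], [5, 9]]


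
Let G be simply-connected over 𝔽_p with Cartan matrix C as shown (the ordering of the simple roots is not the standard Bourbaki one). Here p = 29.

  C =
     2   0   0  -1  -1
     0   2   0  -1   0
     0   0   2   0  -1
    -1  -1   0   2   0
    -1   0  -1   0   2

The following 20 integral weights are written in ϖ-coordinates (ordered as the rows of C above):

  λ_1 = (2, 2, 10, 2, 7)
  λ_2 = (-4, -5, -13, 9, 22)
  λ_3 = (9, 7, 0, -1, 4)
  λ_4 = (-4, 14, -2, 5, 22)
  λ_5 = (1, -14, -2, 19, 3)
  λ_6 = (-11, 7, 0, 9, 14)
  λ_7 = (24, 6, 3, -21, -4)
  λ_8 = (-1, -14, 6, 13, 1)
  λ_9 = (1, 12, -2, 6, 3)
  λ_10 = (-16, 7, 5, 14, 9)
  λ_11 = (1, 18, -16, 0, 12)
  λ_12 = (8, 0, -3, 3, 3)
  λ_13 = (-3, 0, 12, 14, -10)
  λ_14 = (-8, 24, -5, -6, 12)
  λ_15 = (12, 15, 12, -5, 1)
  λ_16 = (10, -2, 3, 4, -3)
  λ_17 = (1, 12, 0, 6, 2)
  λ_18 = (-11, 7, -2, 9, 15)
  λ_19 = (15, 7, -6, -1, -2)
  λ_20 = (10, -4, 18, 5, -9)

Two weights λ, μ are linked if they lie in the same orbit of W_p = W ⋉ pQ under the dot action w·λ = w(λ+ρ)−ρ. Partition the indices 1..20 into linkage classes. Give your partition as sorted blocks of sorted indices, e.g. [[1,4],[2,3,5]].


Root system A_5: the 5×5 matrix C matches after relabeling.

λ_j+ρ reflected into Ā_29 (⟨·,θ^∨⟩≤29); 5-tuples as given:

    1: (3, 3, 11, 3, 8)
    2: (3, 3, 11, 3, 8)
    3: (10, 8, 1, 0, 5)
    4: (3, 3, 11, 3, 8)
    5: (2, 13, 1, 7, 3)
    6: (10, 8, 1, 0, 5)
    7: (2, 13, 1, 7, 3)
    8: (0, 13, 7, 1, 2)
    9: (2, 13, 1, 7, 3)
    10: (10, 8, 1, 0, 5)
    11: (0, 13, 7, 1, 2)
    12: (9, 1, 2, 4, 2)
    13: (9, 1, 2, 4, 2)
    14: (2, 13, 1, 7, 3)
    15: (9, 1, 2, 4, 2)
    16: (9, 1, 2, 4, 2)
    17: (2, 13, 1, 7, 3)
    18: (10, 8, 1, 0, 5)
    19: (10, 8, 1, 0, 5)
    20: (3, 3, 11, 3, 8)

These 20 weights hit 5 W_29-dot-orbits; sizes (4, 5, 5, 2, 4):

[[1, 2, 4, 20], [3, 6, 10, 18, 19], [5, 7, 9, 14, 17], [8, 11], [12, 13, 15, 16]]


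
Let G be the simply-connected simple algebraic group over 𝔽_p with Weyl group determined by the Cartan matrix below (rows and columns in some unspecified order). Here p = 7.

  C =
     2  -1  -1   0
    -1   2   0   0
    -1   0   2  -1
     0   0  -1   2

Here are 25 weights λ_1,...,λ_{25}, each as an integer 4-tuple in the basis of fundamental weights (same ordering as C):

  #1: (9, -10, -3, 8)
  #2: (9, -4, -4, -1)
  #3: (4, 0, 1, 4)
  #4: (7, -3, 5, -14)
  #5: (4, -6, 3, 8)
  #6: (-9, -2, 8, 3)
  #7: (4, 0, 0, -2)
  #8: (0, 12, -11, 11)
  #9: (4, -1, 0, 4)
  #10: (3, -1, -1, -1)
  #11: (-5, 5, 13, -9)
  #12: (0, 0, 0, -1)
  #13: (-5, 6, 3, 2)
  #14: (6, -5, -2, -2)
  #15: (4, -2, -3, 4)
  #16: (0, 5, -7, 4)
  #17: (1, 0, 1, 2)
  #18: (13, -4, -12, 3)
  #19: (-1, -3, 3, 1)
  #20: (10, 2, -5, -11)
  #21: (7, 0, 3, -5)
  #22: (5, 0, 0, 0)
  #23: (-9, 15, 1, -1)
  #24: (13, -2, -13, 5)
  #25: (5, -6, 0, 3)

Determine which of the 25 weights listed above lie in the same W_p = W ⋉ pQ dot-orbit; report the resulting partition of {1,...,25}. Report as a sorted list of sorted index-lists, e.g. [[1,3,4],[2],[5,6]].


C ↔ A_4 under row/col permutation; |W(A_4)| = 120.

Alcove-folded reps (p=7, 25 weights, presented ϖ-order):

    1: (1, 1, 1, 0)
    2: (4, 0, 0, 0)
    3: (0, 5, 1, 1)
    4: (5, 1, 0, 1)
    5: (2, 0, 2, 2)
    6: (1, 1, 1, 0)
    7: (5, 1, 0, 1)
    8: (2, 0, 2, 2)
    9: (1, 4, 1, 1)
    10: (4, 0, 0, 0)
    11: (1, 4, 1, 1)
    12: (1, 1, 1, 0)
    13: (4, 0, 0, 0)
    14: (1, 4, 1, 1)
    15: (2, 0, 2, 2)
    16: (5, 1, 0, 1)
    17: (2, 0, 2, 2)
    18: (4, 0, 0, 0)
    19: (2, 0, 2, 2)
    20: (4, 0, 0, 0)
    21: (1, 4, 1, 1)
    22: (5, 1, 0, 1)
    23: (1, 1, 1, 0)
    24: (5, 1, 0, 1)
    25: (1, 1, 1, 0)

Grouping the 25 weights by Ā_7-representative: 6 linkage classes.

[[1, 6, 12, 23, 25], [2, 10, 13, 18, 20], [3], [4, 7, 16, 22, 24], [5, 8, 15, 17, 19], [9, 11, 14, 21]]


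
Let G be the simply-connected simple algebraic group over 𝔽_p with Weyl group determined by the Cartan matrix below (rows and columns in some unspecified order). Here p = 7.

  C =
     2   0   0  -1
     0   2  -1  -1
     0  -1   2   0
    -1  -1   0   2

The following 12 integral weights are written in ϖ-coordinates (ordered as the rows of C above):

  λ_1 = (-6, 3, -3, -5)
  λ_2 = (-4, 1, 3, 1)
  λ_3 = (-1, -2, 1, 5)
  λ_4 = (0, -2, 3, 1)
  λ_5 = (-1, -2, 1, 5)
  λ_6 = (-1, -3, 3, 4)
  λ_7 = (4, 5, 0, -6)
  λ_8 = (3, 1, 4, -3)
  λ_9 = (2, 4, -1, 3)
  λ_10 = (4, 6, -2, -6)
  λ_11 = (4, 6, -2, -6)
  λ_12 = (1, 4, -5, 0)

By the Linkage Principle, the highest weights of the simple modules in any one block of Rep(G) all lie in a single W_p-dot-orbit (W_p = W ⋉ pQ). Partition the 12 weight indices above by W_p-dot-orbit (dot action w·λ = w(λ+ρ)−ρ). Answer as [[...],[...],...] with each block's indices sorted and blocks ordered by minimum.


C ↔ A_4 under row/col permutation; |W(A_4)| = 120.

Folding the 12 weights λ_j+ρ into Ā_7 (reps in the given 4-coord order):

  1: (0, 0, 3, 2)
  2: (1, 1, 3, 1)
  3: (0, 1, 1, 5)
  4: (1, 1, 3, 1)
  5: (0, 1, 1, 5)
  6: (0, 2, 2, 3)
  7: (0, 1, 1, 5)
  8: (0, 0, 3, 2)
  9: (0, 0, 3, 2)
  10: (0, 1, 1, 5)
  11: (0, 1, 1, 5)
  12: (1, 1, 3, 1)

Partition of {1..12} into 4 W_7-dot-orbits:

[[1, 8, 9], [2, 4, 12], [3, 5, 7, 10, 11], [6]]


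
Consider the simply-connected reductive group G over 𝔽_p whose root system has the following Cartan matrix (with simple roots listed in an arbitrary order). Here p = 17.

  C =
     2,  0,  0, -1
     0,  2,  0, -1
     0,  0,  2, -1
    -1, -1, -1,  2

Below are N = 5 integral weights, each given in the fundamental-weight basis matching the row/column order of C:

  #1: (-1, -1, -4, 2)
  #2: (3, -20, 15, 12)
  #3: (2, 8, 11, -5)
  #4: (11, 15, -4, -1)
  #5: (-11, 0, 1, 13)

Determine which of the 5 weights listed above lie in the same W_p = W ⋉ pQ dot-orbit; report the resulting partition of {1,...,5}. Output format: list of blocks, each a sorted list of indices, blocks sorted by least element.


C ↔ D_4 under row/col permutation; |W(D_4)| = 192.

Each λ_j+ρ reduced to Ā_17; 4-tuples below use C's row order:

  λ_1 → (0, 0, 3, 0);  λ_2 → (10, 1, 2, 0);  λ_3 → (1, 5, 8, 0);  λ_4 → (1, 5, 8, 0);  λ_5 → (10, 1, 2, 0)

The 5 indices split into 3 linkage classes (same alcove rep ⇔ same W_17-dot-orbit):

[[1], [2, 5], [3, 4]]


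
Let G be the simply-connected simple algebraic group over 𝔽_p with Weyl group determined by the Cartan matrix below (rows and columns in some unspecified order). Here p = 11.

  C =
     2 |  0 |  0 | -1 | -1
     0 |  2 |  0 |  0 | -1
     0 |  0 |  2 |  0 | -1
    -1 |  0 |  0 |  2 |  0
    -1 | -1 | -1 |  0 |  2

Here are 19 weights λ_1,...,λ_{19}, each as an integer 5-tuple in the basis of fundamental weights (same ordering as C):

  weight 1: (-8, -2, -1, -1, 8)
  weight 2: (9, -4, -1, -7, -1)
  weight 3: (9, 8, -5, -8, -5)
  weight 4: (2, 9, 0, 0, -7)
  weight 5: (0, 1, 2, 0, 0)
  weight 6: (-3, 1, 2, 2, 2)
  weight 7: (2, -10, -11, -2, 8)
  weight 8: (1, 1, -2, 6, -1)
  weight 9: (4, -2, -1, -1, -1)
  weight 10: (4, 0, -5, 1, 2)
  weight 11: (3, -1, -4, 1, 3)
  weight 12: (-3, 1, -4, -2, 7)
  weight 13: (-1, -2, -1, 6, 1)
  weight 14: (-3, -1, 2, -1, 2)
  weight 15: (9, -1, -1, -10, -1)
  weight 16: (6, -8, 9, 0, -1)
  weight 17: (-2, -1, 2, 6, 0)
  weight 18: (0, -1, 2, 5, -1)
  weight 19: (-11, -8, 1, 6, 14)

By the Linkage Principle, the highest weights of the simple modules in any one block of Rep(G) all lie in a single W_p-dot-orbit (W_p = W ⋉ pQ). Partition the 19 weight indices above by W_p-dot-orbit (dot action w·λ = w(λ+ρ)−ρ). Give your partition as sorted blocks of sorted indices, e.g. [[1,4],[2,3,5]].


D_5 Cartan matrix, 5 simple roots permuted; ρ=(1,1,1,1,1).

Folding the 19 weights λ_j+ρ into Ā_11 (reps in the given 5-coord order):

  [1] (0, 1, 0, 7, 1)
  [2] (1, 0, 3, 6, 0)
  [3] (0, 0, 3, 2, 1)
  [4] (1, 2, 3, 1, 1)
  [5] (1, 2, 3, 1, 1)
  [6] (1, 2, 3, 1, 1)
  [7] (0, 1, 0, 7, 1)
  [8] (0, 1, 0, 7, 1)
  [9] (4, 0, 1, 0, 0)
  [10] (0, 0, 3, 2, 1)
  [11] (0, 0, 3, 2, 1)
  [12] (1, 2, 3, 1, 1)
  [13] (0, 1, 0, 7, 1)
  [14] (0, 0, 3, 2, 1)
  [15] (1, 0, 0, 9, 0)
  [16] (1, 0, 3, 6, 0)
  [17] (1, 0, 3, 6, 0)
  [18] (1, 0, 3, 6, 0)
  [19] (0, 0, 3, 2, 1)

Grouping the 19 weights by Ā_11-representative: 6 linkage classes.

[[1, 7, 8, 13], [2, 16, 17, 18], [3, 10, 11, 14, 19], [4, 5, 6, 12], [9], [15]]


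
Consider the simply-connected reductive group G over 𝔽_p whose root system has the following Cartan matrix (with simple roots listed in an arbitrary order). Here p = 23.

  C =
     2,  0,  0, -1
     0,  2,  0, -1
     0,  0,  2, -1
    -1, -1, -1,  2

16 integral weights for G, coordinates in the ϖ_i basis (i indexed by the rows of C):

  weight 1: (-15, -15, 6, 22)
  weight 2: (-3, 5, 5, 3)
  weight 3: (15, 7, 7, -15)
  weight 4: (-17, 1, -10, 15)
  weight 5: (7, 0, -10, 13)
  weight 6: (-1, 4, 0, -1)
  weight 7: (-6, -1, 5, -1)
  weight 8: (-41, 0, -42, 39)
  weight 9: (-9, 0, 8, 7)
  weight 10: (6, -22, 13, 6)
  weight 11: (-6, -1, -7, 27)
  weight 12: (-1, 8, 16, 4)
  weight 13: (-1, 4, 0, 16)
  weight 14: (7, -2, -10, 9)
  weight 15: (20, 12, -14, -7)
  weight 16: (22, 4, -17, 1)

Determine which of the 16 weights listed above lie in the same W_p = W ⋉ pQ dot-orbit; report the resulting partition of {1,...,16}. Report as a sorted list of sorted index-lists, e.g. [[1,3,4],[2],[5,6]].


Root system D_4: the 4×4 matrix C matches after relabeling.

Folding the 16 weights λ_j+ρ into Ā_23 (reps in the given 4-coord order):

  λ_1+ρ ↦ (7, 7, 0, 2) · λ_2+ρ ↦ (2, 6, 6, 2) · λ_3+ρ ↦ (2, 6, 6, 2) · λ_4+ρ ↦ (7, 7, 0, 2) · λ_5+ρ ↦ (8, 1, 9, 0) · λ_6+ρ ↦ (0, 5, 1, 0) · λ_7+ρ ↦ (0, 5, 1, 0) · λ_8+ρ ↦ (0, 5, 1, 0) · λ_9+ρ ↦ (8, 1, 9, 0) · λ_10+ρ ↦ (7, 7, 0, 2) · λ_11+ρ ↦ (0, 5, 1, 0) · λ_12+ρ ↦ (8, 1, 9, 0) · λ_13+ρ ↦ (0, 5, 1, 0) · λ_14+ρ ↦ (8, 1, 9, 0) · λ_15+ρ ↦ (2, 6, 6, 2) · λ_16+ρ ↦ (7, 7, 0, 2)

The 16 indices split into 4 linkage classes (same alcove rep ⇔ same W_23-dot-orbit):

[[1, 4, 10, 16], [2, 3, 15], [5, 9, 12, 14], [6, 7, 8, 11, 13]]


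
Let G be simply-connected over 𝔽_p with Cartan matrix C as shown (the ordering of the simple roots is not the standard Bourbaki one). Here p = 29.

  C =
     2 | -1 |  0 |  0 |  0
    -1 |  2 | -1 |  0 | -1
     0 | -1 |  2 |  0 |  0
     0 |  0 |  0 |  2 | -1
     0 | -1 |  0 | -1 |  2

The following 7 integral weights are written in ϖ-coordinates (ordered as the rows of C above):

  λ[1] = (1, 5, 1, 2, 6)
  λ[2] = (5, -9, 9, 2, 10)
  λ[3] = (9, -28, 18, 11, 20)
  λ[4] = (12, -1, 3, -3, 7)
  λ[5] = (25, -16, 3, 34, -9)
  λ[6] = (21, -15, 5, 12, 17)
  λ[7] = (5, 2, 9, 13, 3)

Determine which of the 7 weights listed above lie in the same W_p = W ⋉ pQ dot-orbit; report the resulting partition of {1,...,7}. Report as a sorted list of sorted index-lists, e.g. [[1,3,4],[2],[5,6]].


Dynkin diagram of C (from the 8 off-diagonal −1 entries): D_5.

Folding the 7 weights λ_j+ρ into Ā_29 (reps in the given 5-coord order):

  λ_1 → (2, 6, 2, 3, 3) · λ_2 → (2, 6, 2, 3, 3) · λ_3 → (13, 0, 4, 2, 4) · λ_4 → (13, 0, 4, 2, 4) · λ_5 → (2, 6, 2, 3, 3) · λ_6 → (2, 6, 2, 3, 3) · λ_7 → (2, 6, 2, 3, 3)

Grouping the 7 weights by Ā_29-representative: 2 linkage classes.

[[1, 2, 5, 6, 7], [3, 4]]


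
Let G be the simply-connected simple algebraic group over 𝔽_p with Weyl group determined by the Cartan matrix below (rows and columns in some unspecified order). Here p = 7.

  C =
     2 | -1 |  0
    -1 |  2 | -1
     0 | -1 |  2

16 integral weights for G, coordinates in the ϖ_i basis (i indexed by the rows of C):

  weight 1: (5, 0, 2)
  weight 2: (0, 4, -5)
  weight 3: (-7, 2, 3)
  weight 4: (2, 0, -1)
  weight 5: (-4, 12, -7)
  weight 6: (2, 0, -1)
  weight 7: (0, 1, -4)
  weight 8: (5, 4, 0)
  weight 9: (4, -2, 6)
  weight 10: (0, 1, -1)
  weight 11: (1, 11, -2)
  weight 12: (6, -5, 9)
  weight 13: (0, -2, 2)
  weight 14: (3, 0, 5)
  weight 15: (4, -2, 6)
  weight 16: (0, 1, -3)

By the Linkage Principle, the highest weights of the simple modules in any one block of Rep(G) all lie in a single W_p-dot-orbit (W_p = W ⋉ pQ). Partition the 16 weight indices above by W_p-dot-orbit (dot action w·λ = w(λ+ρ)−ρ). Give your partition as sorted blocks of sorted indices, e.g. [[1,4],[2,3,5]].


C ↔ A_3 under row/col permutation; |W(A_3)| = 24.

Ā_7 reps of the 16 weights (A_3, coords as presented):

  λ_1 → (3, 1, 0) · λ_2 → (1, 1, 4) · λ_3 → (3, 3, 1) · λ_4 → (3, 1, 0) · λ_5 → (3, 1, 0) · λ_6 → (3, 1, 0) · λ_7 → (0, 1, 2) · λ_8 → (1, 1, 4) · λ_9 → (0, 1, 2) · λ_10 → (1, 2, 0) · λ_11 → (1, 0, 2) · λ_12 → (3, 1, 0) · λ_13 → (0, 1, 2) · λ_14 → (0, 1, 2) · λ_15 → (0, 1, 2) · λ_16 → (1, 0, 2)

Partition of {1..16} into 6 W_7-dot-orbits:

[[1, 4, 5, 6, 12], [2, 8], [3], [7, 9, 13, 14, 15], [10], [11, 16]]


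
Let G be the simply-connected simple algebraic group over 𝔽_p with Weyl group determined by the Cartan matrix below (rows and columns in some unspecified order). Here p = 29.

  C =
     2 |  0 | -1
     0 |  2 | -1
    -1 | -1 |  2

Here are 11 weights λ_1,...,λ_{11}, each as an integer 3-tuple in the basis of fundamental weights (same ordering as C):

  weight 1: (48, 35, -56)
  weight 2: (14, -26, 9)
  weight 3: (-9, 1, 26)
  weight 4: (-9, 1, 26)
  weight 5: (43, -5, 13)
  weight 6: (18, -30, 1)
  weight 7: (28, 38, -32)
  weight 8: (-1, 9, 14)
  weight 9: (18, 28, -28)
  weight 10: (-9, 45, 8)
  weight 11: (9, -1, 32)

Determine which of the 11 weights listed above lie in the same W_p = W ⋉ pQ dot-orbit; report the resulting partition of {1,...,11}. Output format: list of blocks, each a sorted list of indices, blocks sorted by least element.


Dynkin diagram of C (from the 4 off-diagonal −1 entries): A_3.

Alcove-folded reps (p=29, 11 weights, presented ϖ-order):

    1: (19, 6, 3)
    2: (0, 10, 15)
    3: (8, 2, 19)
    4: (8, 2, 19)
    5: (0, 10, 15)
    6: (8, 2, 19)
    7: (8, 2, 19)
    8: (0, 10, 15)
    9: (8, 2, 19)
    10: (1, 3, 17)
    11: (0, 10, 15)

Grouping the 11 weights by Ā_29-representative: 4 linkage classes.

[[1], [2, 5, 8, 11], [3, 4, 6, 7, 9], [10]]


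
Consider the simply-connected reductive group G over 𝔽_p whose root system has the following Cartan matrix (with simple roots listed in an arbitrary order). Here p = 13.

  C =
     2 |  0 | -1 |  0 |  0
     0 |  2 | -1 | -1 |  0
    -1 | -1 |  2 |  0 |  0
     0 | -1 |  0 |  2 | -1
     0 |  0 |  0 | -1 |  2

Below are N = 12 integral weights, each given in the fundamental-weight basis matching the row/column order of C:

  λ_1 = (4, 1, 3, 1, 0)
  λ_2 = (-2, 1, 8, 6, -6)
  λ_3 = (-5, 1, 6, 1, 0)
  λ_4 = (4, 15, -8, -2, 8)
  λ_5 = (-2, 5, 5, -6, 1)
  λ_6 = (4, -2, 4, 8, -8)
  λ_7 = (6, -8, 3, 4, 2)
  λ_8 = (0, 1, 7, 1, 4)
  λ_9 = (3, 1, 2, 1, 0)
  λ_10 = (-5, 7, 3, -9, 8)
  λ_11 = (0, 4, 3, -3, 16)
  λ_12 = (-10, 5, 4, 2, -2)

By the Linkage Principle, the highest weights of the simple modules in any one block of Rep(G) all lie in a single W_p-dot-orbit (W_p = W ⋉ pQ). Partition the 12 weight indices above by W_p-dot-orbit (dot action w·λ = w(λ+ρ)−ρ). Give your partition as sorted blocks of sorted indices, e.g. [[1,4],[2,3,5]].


Cartan matrix: type A_5 (|W|=720); un-permuting the 5 rows.

Ā_13 reps of the 12 weights (A_5, coords as presented):

    [1] (4, 2, 4, 2, 0)
    [2] (4, 2, 4, 2, 0)
    [3] (4, 2, 3, 2, 1)
    [4] (4, 2, 4, 2, 0)
    [5] (1, 1, 5, 2, 3)
    [6] (0, 1, 4, 1, 2)
    [7] (4, 2, 3, 2, 1)
    [8] (4, 2, 4, 2, 0)
    [9] (4, 2, 3, 2, 1)
    [10] (4, 0, 0, 8, 1)
    [11] (4, 2, 3, 2, 1)
    [12] (4, 2, 4, 2, 0)

Grouping the 12 weights by Ā_13-representative: 5 linkage classes.

[[1, 2, 4, 8, 12], [3, 7, 9, 11], [5], [6], [10]]


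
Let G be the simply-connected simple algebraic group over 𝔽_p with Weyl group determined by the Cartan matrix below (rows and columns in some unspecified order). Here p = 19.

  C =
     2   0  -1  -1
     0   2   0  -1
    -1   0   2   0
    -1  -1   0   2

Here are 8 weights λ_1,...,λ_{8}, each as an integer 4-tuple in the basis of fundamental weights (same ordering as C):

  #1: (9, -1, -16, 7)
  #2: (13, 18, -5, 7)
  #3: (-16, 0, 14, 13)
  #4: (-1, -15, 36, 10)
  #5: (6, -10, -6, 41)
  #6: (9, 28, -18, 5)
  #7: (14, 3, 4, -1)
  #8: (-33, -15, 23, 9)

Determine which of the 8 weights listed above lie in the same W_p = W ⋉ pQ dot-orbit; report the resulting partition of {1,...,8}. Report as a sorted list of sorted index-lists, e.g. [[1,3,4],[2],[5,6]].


Root system A_4: the 4×4 matrix C matches after relabeling.

W_19-reps of the 8 weights in Ā_19 (same 4-coord order as C):

  1: (5, 0, 10, 3)
  2: (5, 0, 10, 3)
  3: (14, 0, 0, 1)
  4: (5, 0, 10, 3)
  5: (2, 2, 8, 3)
  6: (1, 7, 6, 2)
  7: (14, 0, 0, 1)
  8: (2, 2, 8, 3)

4 distinct reps among the 8 weights ⇒ 4 W_19-linkage classes:

[[1, 2, 4], [3, 7], [5, 8], [6]]


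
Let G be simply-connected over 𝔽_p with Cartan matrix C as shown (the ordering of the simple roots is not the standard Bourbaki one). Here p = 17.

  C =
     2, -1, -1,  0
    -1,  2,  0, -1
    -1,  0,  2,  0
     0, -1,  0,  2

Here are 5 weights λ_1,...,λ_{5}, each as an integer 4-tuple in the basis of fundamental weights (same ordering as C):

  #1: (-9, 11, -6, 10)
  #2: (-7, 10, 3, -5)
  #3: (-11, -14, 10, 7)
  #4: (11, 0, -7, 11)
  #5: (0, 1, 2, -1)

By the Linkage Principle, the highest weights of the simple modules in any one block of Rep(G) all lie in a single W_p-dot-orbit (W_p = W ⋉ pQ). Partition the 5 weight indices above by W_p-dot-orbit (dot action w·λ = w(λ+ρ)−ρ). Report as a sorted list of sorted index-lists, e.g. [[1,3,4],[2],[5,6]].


C ↔ A_4 under row/col permutation; |W(A_4)| = 120.

Alcove-folded reps (p=17, 5 weights, presented ϖ-order):

  [1] (4, 1, 2, 4)
  [2] (4, 1, 2, 4)
  [3] (4, 1, 2, 4)
  [4] (4, 1, 2, 4)
  [5] (1, 2, 3, 0)

Linkage partition of the 5 weights (2 classes, p=17):

[[1, 2, 3, 4], [5]]


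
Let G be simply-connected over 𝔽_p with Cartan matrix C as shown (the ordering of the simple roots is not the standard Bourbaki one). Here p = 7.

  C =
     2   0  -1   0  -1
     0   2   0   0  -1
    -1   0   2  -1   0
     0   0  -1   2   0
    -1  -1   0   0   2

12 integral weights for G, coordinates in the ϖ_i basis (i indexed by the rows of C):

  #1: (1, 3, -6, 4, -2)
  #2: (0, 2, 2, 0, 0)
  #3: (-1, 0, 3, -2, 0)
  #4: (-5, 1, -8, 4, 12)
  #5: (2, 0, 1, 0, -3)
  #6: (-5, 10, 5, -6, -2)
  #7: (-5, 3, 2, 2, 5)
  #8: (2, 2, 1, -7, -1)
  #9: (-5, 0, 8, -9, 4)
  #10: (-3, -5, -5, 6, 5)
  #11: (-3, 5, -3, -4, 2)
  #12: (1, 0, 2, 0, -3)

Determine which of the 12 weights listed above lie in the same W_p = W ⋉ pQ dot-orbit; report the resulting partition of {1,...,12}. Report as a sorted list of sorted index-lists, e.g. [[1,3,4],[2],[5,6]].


Cartan matrix: type A_5 (|W|=720); un-permuting the 5 rows.

λ_j+ρ reflected into Ā_7 (⟨·,θ^∨⟩≤7); 5-tuples as given:

  λ_1+ρ ↦ (1, 0, 1, 0, 3)
  λ_2+ρ ↦ (1, 1, 2, 1, 1)
  λ_3+ρ ↦ (0, 1, 3, 1, 1)
  λ_4+ρ ↦ (1, 0, 1, 0, 3)
  λ_5+ρ ↦ (1, 1, 2, 1, 1)
  λ_6+ρ ↦ (0, 1, 3, 1, 1)
  λ_7+ρ ↦ (1, 1, 2, 1, 1)
  λ_8+ρ ↦ (0, 1, 3, 1, 1)
  λ_9+ρ ↦ (1, 1, 2, 1, 1)
  λ_10+ρ ↦ (0, 0, 2, 1, 4)
  λ_11+ρ ↦ (1, 0, 1, 0, 3)
  λ_12+ρ ↦ (0, 1, 3, 1, 1)

Linkage partition of the 12 weights (4 classes, p=7):

[[1, 4, 11], [2, 5, 7, 9], [3, 6, 8, 12], [10]]


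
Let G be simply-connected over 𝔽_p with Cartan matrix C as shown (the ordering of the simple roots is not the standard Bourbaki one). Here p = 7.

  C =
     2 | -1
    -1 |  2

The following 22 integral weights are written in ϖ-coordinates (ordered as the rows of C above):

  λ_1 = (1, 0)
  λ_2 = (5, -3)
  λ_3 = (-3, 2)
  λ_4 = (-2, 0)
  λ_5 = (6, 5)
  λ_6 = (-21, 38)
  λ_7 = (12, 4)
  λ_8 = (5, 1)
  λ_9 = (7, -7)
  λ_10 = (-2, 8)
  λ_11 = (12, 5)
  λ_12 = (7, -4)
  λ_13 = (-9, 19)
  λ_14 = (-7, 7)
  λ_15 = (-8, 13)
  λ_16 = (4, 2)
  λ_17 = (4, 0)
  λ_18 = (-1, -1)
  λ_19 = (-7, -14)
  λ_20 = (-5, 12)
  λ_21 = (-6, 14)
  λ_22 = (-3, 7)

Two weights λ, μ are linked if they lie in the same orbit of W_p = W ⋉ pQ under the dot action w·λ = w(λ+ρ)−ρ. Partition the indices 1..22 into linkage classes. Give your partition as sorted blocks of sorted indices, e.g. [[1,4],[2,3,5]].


Root system A_2: the 2×2 matrix C matches after relabeling.

Each λ_j+ρ reduced to Ā_7; 2-tuples below use C's row order:

  [1] (2, 1) · [2] (4, 2) · [3] (2, 1) · [4] (1, 0) · [5] (1, 0) · [6] (2, 1) · [7] (4, 2) · [8] (5, 1) · [9] (1, 5) · [10] (1, 5) · [11] (5, 1) · [12] (4, 2) · [13] (1, 5) · [14] (5, 1) · [15] (0, 0) · [16] (4, 2) · [17] (5, 1) · [18] (0, 0) · [19] (5, 1) · [20] (2, 1) · [21] (2, 1) · [22] (1, 5)

Grouping the 22 weights by Ā_7-representative: 6 linkage classes.

[[1, 3, 6, 20, 21], [2, 7, 12, 16], [4, 5], [8, 11, 14, 17, 19], [9, 10, 13, 22], [15, 18]]


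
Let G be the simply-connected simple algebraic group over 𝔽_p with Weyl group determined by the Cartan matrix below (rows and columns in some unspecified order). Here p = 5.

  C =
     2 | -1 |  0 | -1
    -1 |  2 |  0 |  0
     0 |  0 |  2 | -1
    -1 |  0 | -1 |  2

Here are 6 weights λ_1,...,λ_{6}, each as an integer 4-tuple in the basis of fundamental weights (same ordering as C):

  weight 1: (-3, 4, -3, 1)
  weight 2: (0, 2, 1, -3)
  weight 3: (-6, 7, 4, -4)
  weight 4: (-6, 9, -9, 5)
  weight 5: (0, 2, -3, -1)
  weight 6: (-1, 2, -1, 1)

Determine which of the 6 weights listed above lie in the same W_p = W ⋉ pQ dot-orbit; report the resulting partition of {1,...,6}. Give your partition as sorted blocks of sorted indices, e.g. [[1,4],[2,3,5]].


C ↔ A_4 under row/col permutation; |W(A_4)| = 120.

Each λ_j+ρ reduced to Ā_5; 4-tuples below use C's row order:

  [1] (0, 3, 0, 2) · [2] (1, 2, 0, 1) · [3] (0, 3, 0, 2) · [4] (0, 0, 2, 1) · [5] (1, 2, 0, 1) · [6] (0, 3, 0, 2)

3 distinct reps among the 6 weights ⇒ 3 W_5-linkage classes:

[[1, 3, 6], [2, 5], [4]]


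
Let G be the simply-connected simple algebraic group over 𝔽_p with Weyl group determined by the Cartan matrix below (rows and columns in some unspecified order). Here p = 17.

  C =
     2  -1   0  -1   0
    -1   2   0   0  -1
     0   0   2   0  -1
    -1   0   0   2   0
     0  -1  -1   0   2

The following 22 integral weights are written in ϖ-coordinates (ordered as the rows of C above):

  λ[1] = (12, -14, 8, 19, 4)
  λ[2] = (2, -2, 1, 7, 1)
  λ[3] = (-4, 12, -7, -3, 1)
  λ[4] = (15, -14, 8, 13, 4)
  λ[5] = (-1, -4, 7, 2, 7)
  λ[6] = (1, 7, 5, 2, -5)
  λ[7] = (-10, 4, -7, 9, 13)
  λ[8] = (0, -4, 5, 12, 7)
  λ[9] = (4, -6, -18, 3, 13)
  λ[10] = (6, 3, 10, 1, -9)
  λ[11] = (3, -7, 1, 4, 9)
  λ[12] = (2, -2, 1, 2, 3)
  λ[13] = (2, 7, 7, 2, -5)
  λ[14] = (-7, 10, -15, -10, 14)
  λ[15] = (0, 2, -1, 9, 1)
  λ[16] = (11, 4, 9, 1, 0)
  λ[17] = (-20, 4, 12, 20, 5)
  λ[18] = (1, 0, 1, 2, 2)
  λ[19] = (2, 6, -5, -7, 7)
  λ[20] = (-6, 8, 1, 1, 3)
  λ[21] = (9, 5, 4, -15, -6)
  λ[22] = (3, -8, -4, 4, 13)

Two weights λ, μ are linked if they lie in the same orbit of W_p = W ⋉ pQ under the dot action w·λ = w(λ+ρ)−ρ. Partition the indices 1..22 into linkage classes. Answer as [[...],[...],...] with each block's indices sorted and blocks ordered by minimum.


Cartan matrix: type A_5 (|W|=720); un-permuting the 5 rows.

λ_j+ρ reflected into Ā_17 (⟨·,θ^∨⟩≤17); 5-tuples as given:

  λ_1+ρ ↦ (3, 0, 8, 0, 5) · λ_2+ρ ↦ (2, 1, 2, 8, 1) · λ_3+ρ ↦ (2, 4, 2, 3, 4) · λ_4+ρ ↦ (3, 0, 8, 0, 5) · λ_5+ρ ↦ (3, 0, 8, 0, 5) · λ_6+ρ ↦ (2, 4, 2, 3, 4) · λ_7+ρ ↦ (3, 4, 3, 2, 4) · λ_8+ρ ↦ (2, 1, 2, 3, 3) · λ_9+ρ ↦ (3, 0, 8, 0, 5) · λ_10+ρ ↦ (3, 4, 3, 2, 4) · λ_11+ρ ↦ (2, 4, 2, 3, 4) · λ_12+ρ ↦ (2, 1, 2, 3, 3) · λ_13+ρ ↦ (3, 4, 3, 2, 4) · λ_14+ρ ↦ (2, 1, 2, 3, 3) · λ_15+ρ ↦ (1, 3, 0, 10, 2) · λ_16+ρ ↦ (1, 3, 0, 10, 2) · λ_17+ρ ↦ (2, 4, 2, 3, 4) · λ_18+ρ ↦ (2, 1, 2, 3, 3) · λ_19+ρ ↦ (3, 4, 3, 2, 4) · λ_20+ρ ↦ (2, 4, 2, 3, 4) · λ_21+ρ ↦ (1, 3, 0, 10, 2) · λ_22+ρ ↦ (3, 4, 3, 2, 4)

6 distinct reps among the 22 weights ⇒ 6 W_17-linkage classes:

[[1, 4, 5, 9], [2], [3, 6, 11, 17, 20], [7, 10, 13, 19, 22], [8, 12, 14, 18], [15, 16, 21]]


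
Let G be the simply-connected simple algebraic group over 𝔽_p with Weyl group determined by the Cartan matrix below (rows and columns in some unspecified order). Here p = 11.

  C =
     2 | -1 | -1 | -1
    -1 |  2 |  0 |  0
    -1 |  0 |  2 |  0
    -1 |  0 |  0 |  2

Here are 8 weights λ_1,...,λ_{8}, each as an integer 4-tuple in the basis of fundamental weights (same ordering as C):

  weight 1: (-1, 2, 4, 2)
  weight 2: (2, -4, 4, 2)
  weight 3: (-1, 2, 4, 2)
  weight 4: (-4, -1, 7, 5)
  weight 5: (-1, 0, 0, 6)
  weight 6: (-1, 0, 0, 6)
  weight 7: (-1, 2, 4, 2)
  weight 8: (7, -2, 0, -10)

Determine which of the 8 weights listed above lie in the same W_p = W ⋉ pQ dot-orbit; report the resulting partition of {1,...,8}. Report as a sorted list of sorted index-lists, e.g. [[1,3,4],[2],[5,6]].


Dynkin diagram of C (from the 6 off-diagonal −1 entries): D_4.

W_11-reps of the 8 weights in Ā_11 (same 4-coord order as C):

  λ_1 → (0, 3, 5, 3);  λ_2 → (0, 3, 5, 3);  λ_3 → (0, 3, 5, 3);  λ_4 → (0, 3, 5, 3);  λ_5 → (0, 1, 1, 7);  λ_6 → (0, 1, 1, 7);  λ_7 → (0, 3, 5, 3);  λ_8 → (0, 1, 1, 7)

The 8 indices split into 2 linkage classes (same alcove rep ⇔ same W_11-dot-orbit):

[[1, 2, 3, 4, 7], [5, 6, 8]]
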